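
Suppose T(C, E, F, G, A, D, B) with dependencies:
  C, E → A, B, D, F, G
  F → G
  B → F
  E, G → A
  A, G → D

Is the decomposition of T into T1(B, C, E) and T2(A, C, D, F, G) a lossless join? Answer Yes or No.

The shared attributes are {C} and {C}⁺ = {C}.
The closure covers neither T1 nor T2 entirely; the join is not lossless.

No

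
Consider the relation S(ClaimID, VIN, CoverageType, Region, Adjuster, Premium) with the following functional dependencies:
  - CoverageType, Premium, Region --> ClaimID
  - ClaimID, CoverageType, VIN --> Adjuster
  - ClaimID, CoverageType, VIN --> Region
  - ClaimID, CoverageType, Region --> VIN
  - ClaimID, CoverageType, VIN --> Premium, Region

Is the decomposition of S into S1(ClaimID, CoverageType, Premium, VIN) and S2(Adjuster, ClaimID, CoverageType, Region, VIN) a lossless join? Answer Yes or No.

The shared attributes are {ClaimID, CoverageType, VIN} and {ClaimID, CoverageType, VIN}⁺ = {Adjuster, ClaimID, CoverageType, Premium, Region, VIN}.
S1 is contained in that closure, so S1 ∩ S2 --> S1 holds and the join is lossless.

Yes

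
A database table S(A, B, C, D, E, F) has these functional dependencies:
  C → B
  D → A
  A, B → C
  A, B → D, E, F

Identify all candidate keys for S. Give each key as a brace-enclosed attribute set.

{A, B} is a candidate key since {A, B}⁺ = {A, B, C, D, E, F} covers every attribute.
{A, C} is a candidate key since {A, C}⁺ = {A, B, C, D, E, F} covers every attribute.
{B, D} is a candidate key since {B, D}⁺ = {A, B, C, D, E, F} covers every attribute.
{C, D} is a candidate key since {C, D}⁺ = {A, B, C, D, E, F} covers every attribute.
Any other superkey properly contains one of these, so there are no further candidate keys.

{A, B}, {A, C}, {B, D}, {C, D}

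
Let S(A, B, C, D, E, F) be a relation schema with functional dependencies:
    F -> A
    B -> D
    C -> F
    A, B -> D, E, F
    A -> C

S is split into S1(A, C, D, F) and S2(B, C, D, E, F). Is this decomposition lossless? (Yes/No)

Common attributes: {C, D, F}; their closure is {A, C, D, F}.
This includes all of S1, so the common attributes are a superkey of S1 — the join is lossless.

Yes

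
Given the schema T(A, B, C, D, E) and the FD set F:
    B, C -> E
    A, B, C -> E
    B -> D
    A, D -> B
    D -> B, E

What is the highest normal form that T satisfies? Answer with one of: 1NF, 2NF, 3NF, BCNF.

1NF

Candidate keys: {A, B, C}, {A, C, D}. Prime attributes: {A, B, C, D}.
B, C -> E breaks BCNF: {B, C}⁺ = {B, C, D, E}, so {B, C} is not a superkey.
B, C -> E determines the non-prime attribute {E} from a non-superkey — 3NF is violated.
The proper key subset {B} of {A, B, C} determines non-prime {E}, so the relation is not even in 2NF.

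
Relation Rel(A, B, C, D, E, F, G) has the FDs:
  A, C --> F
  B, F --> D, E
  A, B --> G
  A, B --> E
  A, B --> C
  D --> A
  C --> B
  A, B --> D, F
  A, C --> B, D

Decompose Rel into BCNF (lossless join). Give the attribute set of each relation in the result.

Candidate keys of the original relation: {A, B}, {A, C}, {B, D}, {B, F}, {C, D}, {C, F}.
{A, B, C, D, E, F, G}: {D} determines {A, D} here but is not a superkey — split on D --> A, giving {A, D} and {B, C, D, E, F, G}.
{A, D}: every determinant is a superkey — BCNF.
{B, C, D, E, F, G}: {C} determines {B, C} here but is not a superkey — split on C --> B, giving {B, C} and {C, D, E, F, G}.
{B, C}: every determinant is a superkey — BCNF.
{C, D, E, F, G}: every determinant is a superkey — BCNF.

{A, D}; {B, C}; {C, D, E, F, G}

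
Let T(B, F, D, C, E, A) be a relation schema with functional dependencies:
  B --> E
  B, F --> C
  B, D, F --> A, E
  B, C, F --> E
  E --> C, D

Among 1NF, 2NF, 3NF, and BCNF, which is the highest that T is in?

1NF

Candidate key: {B, F}. Prime attributes: {B, F}.
B --> E: {B}⁺ = {B, C, D, E}, which is not all of the attributes, so the left side is not a superkey — BCNF is violated.
Because {E} is non-prime and the left side of B --> E is not a superkey, the relation is not in 3NF.
Since {B} ⊂ {B, F} and {B}⁺ ⊇ {C, D, E} with {C, D, E} non-prime, there is a partial dependency; 2NF fails.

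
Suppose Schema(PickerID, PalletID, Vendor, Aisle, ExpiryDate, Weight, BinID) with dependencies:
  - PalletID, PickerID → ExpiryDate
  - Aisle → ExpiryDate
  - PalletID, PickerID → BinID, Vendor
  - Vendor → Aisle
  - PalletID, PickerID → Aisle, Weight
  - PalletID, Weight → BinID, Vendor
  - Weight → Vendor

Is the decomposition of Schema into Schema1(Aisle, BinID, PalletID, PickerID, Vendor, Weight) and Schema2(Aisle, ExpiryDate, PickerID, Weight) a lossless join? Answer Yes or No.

The shared attributes are {Aisle, PickerID, Weight} and {Aisle, PickerID, Weight}⁺ = {Aisle, ExpiryDate, PickerID, Vendor, Weight}.
This includes all of Schema2, so the common attributes are a superkey of Schema2 — the join is lossless.

Yes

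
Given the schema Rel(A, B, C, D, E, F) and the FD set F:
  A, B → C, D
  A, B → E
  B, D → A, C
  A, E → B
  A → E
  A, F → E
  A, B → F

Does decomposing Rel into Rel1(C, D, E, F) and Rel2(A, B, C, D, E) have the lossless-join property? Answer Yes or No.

Rel1 ∩ Rel2 = {C, D, E}; its closure under F is {C, D, E}.
Neither Rel1 nor Rel2 is contained in that closure, so the decomposition is lossy.

No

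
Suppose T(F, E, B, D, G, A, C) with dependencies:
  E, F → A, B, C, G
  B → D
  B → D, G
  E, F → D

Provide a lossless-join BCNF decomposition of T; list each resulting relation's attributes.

{A, B, C, E, F}; {B, D, G}

Candidate key of the original relation: {E, F}.
In {A, B, C, D, E, F, G}, {B} is not a superkey ({B}⁺ restricted to this set is {B, D, G}), so split on B → D, G into {B, D, G} and {A, B, C, E, F}.
{B, D, G}: every determinant is a superkey — BCNF.
{A, B, C, E, F}: every determinant is a superkey — BCNF.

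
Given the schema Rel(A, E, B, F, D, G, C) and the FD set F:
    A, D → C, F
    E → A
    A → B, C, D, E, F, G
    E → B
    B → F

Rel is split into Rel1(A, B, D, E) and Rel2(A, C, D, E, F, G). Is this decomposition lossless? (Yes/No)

Yes

Common attributes: {A, D, E}; their closure is {A, B, C, D, E, F, G}.
This includes all of Rel1, so the common attributes are a superkey of Rel1 — the join is lossless.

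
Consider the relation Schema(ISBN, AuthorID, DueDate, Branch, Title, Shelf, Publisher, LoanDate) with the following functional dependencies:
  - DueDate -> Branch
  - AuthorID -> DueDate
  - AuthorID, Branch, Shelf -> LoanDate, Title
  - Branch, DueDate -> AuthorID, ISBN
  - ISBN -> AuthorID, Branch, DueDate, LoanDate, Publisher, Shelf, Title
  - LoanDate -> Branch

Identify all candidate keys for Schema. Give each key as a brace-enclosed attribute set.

{AuthorID}⁺ = {AuthorID, Branch, DueDate, ISBN, LoanDate, Publisher, Shelf, Title}, which is every attribute, so {AuthorID} is a candidate key.
{DueDate}⁺ = {AuthorID, Branch, DueDate, ISBN, LoanDate, Publisher, Shelf, Title}, which is every attribute, so {DueDate} is a candidate key.
{ISBN}⁺ = {AuthorID, Branch, DueDate, ISBN, LoanDate, Publisher, Shelf, Title}, which is every attribute, so {ISBN} is a candidate key.
Any other superkey properly contains one of these, so there are no further candidate keys.

{AuthorID}, {DueDate}, {ISBN}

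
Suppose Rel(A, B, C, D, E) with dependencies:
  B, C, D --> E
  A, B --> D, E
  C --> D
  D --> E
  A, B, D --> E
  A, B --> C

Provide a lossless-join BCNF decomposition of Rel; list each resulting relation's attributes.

{A, B, C}; {C, D}; {D, E}

Candidate key of the original relation: {A, B}.
In {A, B, C, D, E}, {B, C, D} is not a superkey ({B, C, D}⁺ restricted to this set is {B, C, D, E}), so split on B, C, D --> E into {B, C, D, E} and {A, B, C, D}.
In {B, C, D, E}, {C} is not a superkey ({C}⁺ restricted to this set is {C, D, E}), so split on C --> D, E into {C, D, E} and {B, C}.
In {C, D, E}, {D} is not a superkey ({D}⁺ restricted to this set is {D, E}), so split on D --> E into {D, E} and {C, D}.
{D, E} is in BCNF.
{C, D} is in BCNF.
{B, C} is in BCNF.
In {A, B, C, D}, {C} is not a superkey ({C}⁺ restricted to this set is {C, D}), so split on C --> D into {C, D} and {A, B, C}.
{C, D} is in BCNF.
{A, B, C} is in BCNF.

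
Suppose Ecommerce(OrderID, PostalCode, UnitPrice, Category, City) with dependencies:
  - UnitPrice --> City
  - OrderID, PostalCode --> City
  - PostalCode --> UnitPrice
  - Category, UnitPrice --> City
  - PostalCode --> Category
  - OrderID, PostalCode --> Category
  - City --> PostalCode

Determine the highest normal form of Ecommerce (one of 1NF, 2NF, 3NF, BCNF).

Candidate keys: {City, OrderID}, {OrderID, PostalCode}, {OrderID, UnitPrice}. Prime attributes: {City, OrderID, PostalCode, UnitPrice}.
UnitPrice --> City breaks BCNF: {UnitPrice}⁺ = {Category, City, PostalCode, UnitPrice}, so {UnitPrice} is not a superkey.
PostalCode --> Category has non-prime {Category} on the right and a non-superkey on the left, so 3NF fails.
{City} is a proper subset of the key {City, OrderID}, and {City}⁺ contains the non-prime attribute {Category} — a partial dependency, so 2NF is violated.

1NF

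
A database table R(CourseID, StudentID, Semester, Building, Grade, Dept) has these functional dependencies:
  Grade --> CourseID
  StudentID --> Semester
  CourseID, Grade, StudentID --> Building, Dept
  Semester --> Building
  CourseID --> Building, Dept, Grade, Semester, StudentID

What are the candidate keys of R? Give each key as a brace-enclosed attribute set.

Closure of {CourseID} is {Building, CourseID, Dept, Grade, Semester, StudentID}, the whole schema; {CourseID} is a candidate key.
Closure of {Grade} is {Building, CourseID, Dept, Grade, Semester, StudentID}, the whole schema; {Grade} is a candidate key.
No proper subset of any of these is a key, and no other minimal superkey exists.

{CourseID}, {Grade}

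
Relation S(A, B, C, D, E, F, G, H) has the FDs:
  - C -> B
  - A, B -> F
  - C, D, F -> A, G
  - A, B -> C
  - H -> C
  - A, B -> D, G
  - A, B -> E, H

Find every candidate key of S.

{A, B}⁺ = {A, B, C, D, E, F, G, H} — all of the relation — so {A, B} is a candidate key.
{A, C}⁺ = {A, B, C, D, E, F, G, H} — all of the relation — so {A, C} is a candidate key.
{A, H}⁺ = {A, B, C, D, E, F, G, H} — all of the relation — so {A, H} is a candidate key.
{C, D, F}⁺ = {A, B, C, D, E, F, G, H} — all of the relation — so {C, D, F} is a candidate key.
{D, F, H}⁺ = {A, B, C, D, E, F, G, H} — all of the relation — so {D, F, H} is a candidate key.
These are minimal and exhaustive — every other superkey contains one of them.

{A, B}, {A, C}, {A, H}, {C, D, F}, {D, F, H}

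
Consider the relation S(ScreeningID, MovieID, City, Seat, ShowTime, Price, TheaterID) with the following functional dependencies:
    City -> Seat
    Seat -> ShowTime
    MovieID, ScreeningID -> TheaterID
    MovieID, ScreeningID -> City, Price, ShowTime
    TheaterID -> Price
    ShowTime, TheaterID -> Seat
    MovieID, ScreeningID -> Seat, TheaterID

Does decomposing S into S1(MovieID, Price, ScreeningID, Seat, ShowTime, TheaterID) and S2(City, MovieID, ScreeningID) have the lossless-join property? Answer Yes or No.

Yes

Common attributes: {MovieID, ScreeningID}; their closure is {City, MovieID, Price, ScreeningID, Seat, ShowTime, TheaterID}.
S1 is contained in that closure, so S1 ∩ S2 -> S1 holds and the join is lossless.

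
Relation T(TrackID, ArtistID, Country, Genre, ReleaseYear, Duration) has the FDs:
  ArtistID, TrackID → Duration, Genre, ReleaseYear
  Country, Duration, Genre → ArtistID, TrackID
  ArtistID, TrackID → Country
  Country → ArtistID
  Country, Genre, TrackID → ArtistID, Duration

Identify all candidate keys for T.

{ArtistID, TrackID}, {Country, Duration, Genre}, {Country, TrackID}

{ArtistID, TrackID}⁺ = {ArtistID, Country, Duration, Genre, ReleaseYear, TrackID} — all of the relation — so {ArtistID, TrackID} is a candidate key.
{Country, TrackID}⁺ = {ArtistID, Country, Duration, Genre, ReleaseYear, TrackID} — all of the relation — so {Country, TrackID} is a candidate key.
{Country, Duration, Genre}⁺ = {ArtistID, Country, Duration, Genre, ReleaseYear, TrackID} — all of the relation — so {Country, Duration, Genre} is a candidate key.
Any other superkey properly contains one of these, so there are no further candidate keys.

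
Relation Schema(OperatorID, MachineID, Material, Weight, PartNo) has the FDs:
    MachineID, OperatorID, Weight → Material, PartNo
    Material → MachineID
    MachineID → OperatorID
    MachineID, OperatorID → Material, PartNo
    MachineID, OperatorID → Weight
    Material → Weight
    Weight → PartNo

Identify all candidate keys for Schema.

Closure of {MachineID} is {MachineID, Material, OperatorID, PartNo, Weight}, the whole schema; {MachineID} is a candidate key.
Closure of {Material} is {MachineID, Material, OperatorID, PartNo, Weight}, the whole schema; {Material} is a candidate key.
Any other superkey properly contains one of these, so there are no further candidate keys.

{MachineID}, {Material}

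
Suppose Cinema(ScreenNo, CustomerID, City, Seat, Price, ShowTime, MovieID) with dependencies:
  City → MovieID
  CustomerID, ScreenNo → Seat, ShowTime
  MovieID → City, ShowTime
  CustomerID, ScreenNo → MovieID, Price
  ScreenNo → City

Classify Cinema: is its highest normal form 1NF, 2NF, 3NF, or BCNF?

Candidate key: {CustomerID, ScreenNo}. Prime attributes: {CustomerID, ScreenNo}.
City → MovieID: {City}⁺ = {City, MovieID, ShowTime}, which is not all of the attributes, so the left side is not a superkey — BCNF is violated.
City → MovieID has non-prime {MovieID} on the right and a non-superkey on the left, so 3NF fails.
Since {ScreenNo} ⊂ {CustomerID, ScreenNo} and {ScreenNo}⁺ ⊇ {City, MovieID, ShowTime} with {City, MovieID, ShowTime} non-prime, there is a partial dependency; 2NF fails.

1NF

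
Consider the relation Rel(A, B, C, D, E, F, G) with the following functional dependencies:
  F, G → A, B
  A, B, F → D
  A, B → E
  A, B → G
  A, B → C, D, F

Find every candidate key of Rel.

Closure of {A, B} is {A, B, C, D, E, F, G}, the whole schema; {A, B} is a candidate key.
Closure of {F, G} is {A, B, C, D, E, F, G}, the whole schema; {F, G} is a candidate key.
Any other superkey properly contains one of these, so there are no further candidate keys.

{A, B}, {F, G}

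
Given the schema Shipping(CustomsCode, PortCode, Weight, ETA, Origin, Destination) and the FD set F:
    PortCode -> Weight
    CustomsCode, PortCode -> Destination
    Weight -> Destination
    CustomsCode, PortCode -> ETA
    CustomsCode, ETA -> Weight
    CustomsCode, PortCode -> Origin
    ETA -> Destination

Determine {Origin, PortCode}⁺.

{Destination, Origin, PortCode, Weight}

Start with {Origin, PortCode}.
PortCode -> Weight applies; add {Weight} → now {Origin, PortCode, Weight}.
Weight -> Destination applies; add {Destination} → now {Destination, Origin, PortCode, Weight}.
No further FD applies.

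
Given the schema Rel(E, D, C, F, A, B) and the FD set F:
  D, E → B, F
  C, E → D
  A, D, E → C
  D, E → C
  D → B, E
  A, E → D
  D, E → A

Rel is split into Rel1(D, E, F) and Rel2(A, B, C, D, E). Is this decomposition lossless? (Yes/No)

Rel1 ∩ Rel2 = {D, E}; its closure under F is {A, B, C, D, E, F}.
Rel1 is contained in that closure, so Rel1 ∩ Rel2 → Rel1 holds and the join is lossless.

Yes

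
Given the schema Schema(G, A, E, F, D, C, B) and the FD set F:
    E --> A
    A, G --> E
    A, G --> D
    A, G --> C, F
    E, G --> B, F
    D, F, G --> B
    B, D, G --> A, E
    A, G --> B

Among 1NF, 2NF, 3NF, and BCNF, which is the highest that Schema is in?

3NF

Candidate keys: {A, G}, {B, D, G}, {D, F, G}, {E, G}. Prime attributes: {A, B, D, E, F, G}.
For E --> A we have {E}⁺ = {A, E}; {E} is not a superkey, so BCNF fails.
Its right-hand attributes {A} are all prime, as are those of every other non-superkey FD — the relation is in 3NF.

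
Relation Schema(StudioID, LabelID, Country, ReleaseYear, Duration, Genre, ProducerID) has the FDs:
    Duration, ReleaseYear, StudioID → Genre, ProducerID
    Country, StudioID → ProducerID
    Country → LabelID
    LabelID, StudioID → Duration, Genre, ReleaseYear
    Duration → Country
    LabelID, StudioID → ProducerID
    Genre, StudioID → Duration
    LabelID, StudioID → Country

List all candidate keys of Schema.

{Country, StudioID}, {Duration, StudioID}, {Genre, StudioID}, {LabelID, StudioID}

No FD produces {StudioID}, so it must be in every candidate key.
{Country, StudioID}⁺ = {Country, Duration, Genre, LabelID, ProducerID, ReleaseYear, StudioID}, which is every attribute, so {Country, StudioID} is a candidate key.
{Duration, StudioID}⁺ = {Country, Duration, Genre, LabelID, ProducerID, ReleaseYear, StudioID}, which is every attribute, so {Duration, StudioID} is a candidate key.
{Genre, StudioID}⁺ = {Country, Duration, Genre, LabelID, ProducerID, ReleaseYear, StudioID}, which is every attribute, so {Genre, StudioID} is a candidate key.
{LabelID, StudioID}⁺ = {Country, Duration, Genre, LabelID, ProducerID, ReleaseYear, StudioID}, which is every attribute, so {LabelID, StudioID} is a candidate key.
Any other superkey properly contains one of these, so there are no further candidate keys.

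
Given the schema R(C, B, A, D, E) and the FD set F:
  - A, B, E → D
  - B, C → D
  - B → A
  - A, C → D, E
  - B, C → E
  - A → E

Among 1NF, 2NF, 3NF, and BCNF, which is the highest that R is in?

1NF

Candidate key: {B, C}. Prime attributes: {B, C}.
A, B, E → D: {A, B, E}⁺ = {A, B, D, E}, which is not all of the attributes, so the left side is not a superkey — BCNF is violated.
Because {D} is non-prime and the left side of A, B, E → D is not a superkey, the relation is not in 3NF.
Since {B} ⊂ {B, C} and {B}⁺ ⊇ {A, D, E} with {A, D, E} non-prime, there is a partial dependency; 2NF fails.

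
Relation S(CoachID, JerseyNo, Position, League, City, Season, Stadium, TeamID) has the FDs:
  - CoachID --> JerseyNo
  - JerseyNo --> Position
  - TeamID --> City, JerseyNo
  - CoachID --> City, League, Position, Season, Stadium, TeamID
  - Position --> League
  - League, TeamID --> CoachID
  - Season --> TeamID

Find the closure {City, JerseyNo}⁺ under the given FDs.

Start with {City, JerseyNo}.
JerseyNo --> Position applies; add {Position} → now {City, JerseyNo, Position}.
Position --> League applies; add {League} → now {City, JerseyNo, League, Position}.
No further FD applies.

{City, JerseyNo, League, Position}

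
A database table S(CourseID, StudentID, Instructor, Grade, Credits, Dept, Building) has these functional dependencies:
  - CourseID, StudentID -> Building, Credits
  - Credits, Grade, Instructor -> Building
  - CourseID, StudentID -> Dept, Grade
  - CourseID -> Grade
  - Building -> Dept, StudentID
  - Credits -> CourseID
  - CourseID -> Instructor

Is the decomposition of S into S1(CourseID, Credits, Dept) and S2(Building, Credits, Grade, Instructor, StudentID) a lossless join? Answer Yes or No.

Common attributes: {Credits}; their closure is {Building, CourseID, Credits, Dept, Grade, Instructor, StudentID}.
S1 is contained in that closure, so S1 ∩ S2 -> S1 holds and the join is lossless.

Yes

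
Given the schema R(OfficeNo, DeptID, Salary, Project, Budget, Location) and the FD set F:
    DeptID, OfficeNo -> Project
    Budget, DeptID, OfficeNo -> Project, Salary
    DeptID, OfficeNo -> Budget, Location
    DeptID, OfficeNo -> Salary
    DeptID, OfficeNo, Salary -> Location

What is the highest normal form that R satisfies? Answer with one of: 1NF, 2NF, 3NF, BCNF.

Candidate key: {DeptID, OfficeNo}. Prime attributes: {DeptID, OfficeNo}.
Every FD has a superkey on the left, so the relation is in BCNF.

BCNF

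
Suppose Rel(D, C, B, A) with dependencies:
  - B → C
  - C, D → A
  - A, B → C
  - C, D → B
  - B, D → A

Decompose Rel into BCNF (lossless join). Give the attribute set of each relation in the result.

Candidate keys of the original relation: {B, D}, {C, D}.
Within {A, B, C, D}: {B}⁺ ∩ {A, B, C, D} = {B, C}, not the whole set, so B → C violates BCNF; decompose into {B, C} and {A, B, D}.
{B, C} has no BCNF violation.
{A, B, D} has no BCNF violation.

{A, B, D}; {B, C}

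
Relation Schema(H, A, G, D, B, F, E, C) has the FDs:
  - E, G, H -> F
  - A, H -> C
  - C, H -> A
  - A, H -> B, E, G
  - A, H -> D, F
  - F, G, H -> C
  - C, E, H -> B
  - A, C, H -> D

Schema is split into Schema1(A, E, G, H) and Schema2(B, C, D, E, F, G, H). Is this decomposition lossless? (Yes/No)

Yes

The shared attributes are {E, G, H} and {E, G, H}⁺ = {A, B, C, D, E, F, G, H}.
Since Schema1 ⊆ {A, B, C, D, E, F, G, H}, the intersection is a superkey of Schema1; the decomposition is lossless.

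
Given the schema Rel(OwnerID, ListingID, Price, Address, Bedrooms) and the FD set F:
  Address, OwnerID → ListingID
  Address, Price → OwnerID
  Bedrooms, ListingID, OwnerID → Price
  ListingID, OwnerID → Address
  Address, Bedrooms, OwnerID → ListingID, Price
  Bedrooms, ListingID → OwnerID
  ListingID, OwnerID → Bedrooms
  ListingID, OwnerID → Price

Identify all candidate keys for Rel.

{Address, OwnerID}, {Address, Price}, {Bedrooms, ListingID}, {ListingID, OwnerID}

{Address, OwnerID}⁺ = {Address, Bedrooms, ListingID, OwnerID, Price}, which is every attribute, so {Address, OwnerID} is a candidate key.
{Address, Price}⁺ = {Address, Bedrooms, ListingID, OwnerID, Price}, which is every attribute, so {Address, Price} is a candidate key.
{Bedrooms, ListingID}⁺ = {Address, Bedrooms, ListingID, OwnerID, Price}, which is every attribute, so {Bedrooms, ListingID} is a candidate key.
{ListingID, OwnerID}⁺ = {Address, Bedrooms, ListingID, OwnerID, Price}, which is every attribute, so {ListingID, OwnerID} is a candidate key.
No proper subset of any of these is a key, and no other minimal superkey exists.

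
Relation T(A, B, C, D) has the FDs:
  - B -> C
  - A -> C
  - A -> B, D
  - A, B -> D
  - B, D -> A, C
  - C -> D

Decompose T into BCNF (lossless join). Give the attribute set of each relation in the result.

{A, B, C}; {C, D}

Candidate keys of the original relation: {A}, {B}.
Within {A, B, C, D}: {C}⁺ ∩ {A, B, C, D} = {C, D}, not the whole set, so C -> D violates BCNF; decompose into {C, D} and {A, B, C}.
{C, D} is in BCNF.
{A, B, C} is in BCNF.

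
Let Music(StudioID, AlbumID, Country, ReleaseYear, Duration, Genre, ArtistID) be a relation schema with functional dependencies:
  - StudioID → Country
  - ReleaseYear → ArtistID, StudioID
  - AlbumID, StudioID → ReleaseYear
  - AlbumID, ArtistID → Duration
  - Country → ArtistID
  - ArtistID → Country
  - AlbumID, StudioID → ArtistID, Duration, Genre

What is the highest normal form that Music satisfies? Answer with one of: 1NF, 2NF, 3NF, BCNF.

1NF

Candidate keys: {AlbumID, ReleaseYear}, {AlbumID, StudioID}. Prime attributes: {AlbumID, ReleaseYear, StudioID}.
StudioID → Country: {StudioID}⁺ = {ArtistID, Country, StudioID}, which is not all of the attributes, so the left side is not a superkey — BCNF is violated.
StudioID → Country has non-prime {Country} on the right and a non-superkey on the left, so 3NF fails.
Since {ReleaseYear} ⊂ {AlbumID, ReleaseYear} and {ReleaseYear}⁺ ⊇ {ArtistID, Country} with {ArtistID, Country} non-prime, there is a partial dependency; 2NF fails.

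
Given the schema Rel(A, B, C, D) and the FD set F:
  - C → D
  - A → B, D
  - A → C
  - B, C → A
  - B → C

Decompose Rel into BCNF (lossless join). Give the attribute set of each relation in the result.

{A, B, C}; {C, D}

Candidate keys of the original relation: {A}, {B}.
Within {A, B, C, D}: {C}⁺ ∩ {A, B, C, D} = {C, D}, not the whole set, so C → D violates BCNF; decompose into {C, D} and {A, B, C}.
{C, D} is in BCNF.
{A, B, C} is in BCNF.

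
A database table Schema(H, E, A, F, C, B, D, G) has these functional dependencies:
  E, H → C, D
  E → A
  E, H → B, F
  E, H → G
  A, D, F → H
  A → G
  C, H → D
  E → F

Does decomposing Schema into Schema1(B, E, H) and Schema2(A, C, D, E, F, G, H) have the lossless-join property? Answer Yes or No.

Common attributes: {E, H}; their closure is {A, B, C, D, E, F, G, H}.
Schema1 is contained in that closure, so Schema1 ∩ Schema2 → Schema1 holds and the join is lossless.

Yes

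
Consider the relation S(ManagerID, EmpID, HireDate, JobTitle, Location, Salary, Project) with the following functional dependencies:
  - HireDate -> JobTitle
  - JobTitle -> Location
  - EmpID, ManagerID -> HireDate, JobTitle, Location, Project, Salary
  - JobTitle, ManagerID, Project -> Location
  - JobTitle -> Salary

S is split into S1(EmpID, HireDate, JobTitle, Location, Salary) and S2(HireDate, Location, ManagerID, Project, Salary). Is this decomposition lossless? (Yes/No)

No

S1 ∩ S2 = {HireDate, Location, Salary}; its closure under F is {HireDate, JobTitle, Location, Salary}.
S1 ⊄ {HireDate, JobTitle, Location, Salary} and S2 ⊄ {HireDate, JobTitle, Location, Salary}, so the split is lossy.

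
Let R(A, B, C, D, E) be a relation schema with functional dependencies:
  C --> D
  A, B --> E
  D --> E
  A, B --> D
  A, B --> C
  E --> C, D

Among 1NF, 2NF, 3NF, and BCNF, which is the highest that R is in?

Candidate key: {A, B}. Prime attributes: {A, B}.
C --> D breaks BCNF: {C}⁺ = {C, D, E}, so {C} is not a superkey.
C --> D determines the non-prime attribute {D} from a non-superkey — 3NF is violated.
No proper subset of a key has a non-prime attribute in its closure, so there is no partial dependency; 2NF holds.

2NF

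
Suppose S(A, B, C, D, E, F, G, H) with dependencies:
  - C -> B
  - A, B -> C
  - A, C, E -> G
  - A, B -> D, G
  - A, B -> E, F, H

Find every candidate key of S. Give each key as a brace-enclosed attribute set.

{A, B}, {A, C}

No FD produces {A}, so it must be in every candidate key.
{A, B} is a candidate key since {A, B}⁺ = {A, B, C, D, E, F, G, H} covers every attribute.
{A, C} is a candidate key since {A, C}⁺ = {A, B, C, D, E, F, G, H} covers every attribute.
No proper subset of any of these is a key, and no other minimal superkey exists.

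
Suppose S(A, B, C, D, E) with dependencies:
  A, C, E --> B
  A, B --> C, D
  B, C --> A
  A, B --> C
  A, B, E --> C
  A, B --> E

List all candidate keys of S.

{A, B}, {A, C, E}, {B, C}

{A, B}⁺ = {A, B, C, D, E}, which is every attribute, so {A, B} is a candidate key.
{B, C}⁺ = {A, B, C, D, E}, which is every attribute, so {B, C} is a candidate key.
{A, C, E}⁺ = {A, B, C, D, E}, which is every attribute, so {A, C, E} is a candidate key.
Any other superkey properly contains one of these, so there are no further candidate keys.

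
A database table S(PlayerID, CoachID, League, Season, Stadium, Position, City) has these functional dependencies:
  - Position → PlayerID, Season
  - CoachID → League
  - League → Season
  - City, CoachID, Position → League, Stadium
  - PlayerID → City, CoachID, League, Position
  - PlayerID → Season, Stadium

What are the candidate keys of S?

{PlayerID}⁺ = {City, CoachID, League, PlayerID, Position, Season, Stadium} — all of the relation — so {PlayerID} is a candidate key.
{Position}⁺ = {City, CoachID, League, PlayerID, Position, Season, Stadium} — all of the relation — so {Position} is a candidate key.
No proper subset of any of these is a key, and no other minimal superkey exists.

{PlayerID}, {Position}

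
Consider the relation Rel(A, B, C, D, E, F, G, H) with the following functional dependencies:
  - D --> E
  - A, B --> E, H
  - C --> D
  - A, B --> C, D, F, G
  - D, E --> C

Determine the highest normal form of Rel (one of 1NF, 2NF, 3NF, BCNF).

Candidate key: {A, B}. Prime attributes: {A, B}.
D --> E: {D}⁺ = {C, D, E}, which is not all of the attributes, so the left side is not a superkey — BCNF is violated.
D --> E determines the non-prime attribute {E} from a non-superkey — 3NF is violated.
Checking every proper subset of each key, none determines a non-prime attribute — 2NF is satisfied.

2NF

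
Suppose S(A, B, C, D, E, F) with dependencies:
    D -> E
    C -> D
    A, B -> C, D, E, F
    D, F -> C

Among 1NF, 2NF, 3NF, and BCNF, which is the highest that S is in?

2NF

Candidate key: {A, B}. Prime attributes: {A, B}.
D -> E: {D}⁺ = {D, E}, which is not all of the attributes, so the left side is not a superkey — BCNF is violated.
D -> E determines the non-prime attribute {E} from a non-superkey — 3NF is violated.
No non-prime attribute depends on a proper subset of any candidate key, so 2NF holds.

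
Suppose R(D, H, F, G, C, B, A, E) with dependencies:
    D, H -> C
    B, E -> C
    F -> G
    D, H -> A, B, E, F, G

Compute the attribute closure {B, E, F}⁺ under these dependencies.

{B, C, E, F, G}

Start with {B, E, F}.
B, E -> C applies; add {C} → now {B, C, E, F}.
F -> G applies; add {G} → now {B, C, E, F, G}.
No further FD applies.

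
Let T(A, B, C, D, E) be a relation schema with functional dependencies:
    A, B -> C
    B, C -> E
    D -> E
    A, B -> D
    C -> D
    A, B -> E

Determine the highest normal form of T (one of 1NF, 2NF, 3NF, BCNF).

Candidate key: {A, B}. Prime attributes: {A, B}.
B, C -> E: {B, C}⁺ = {B, C, D, E}, which is not all of the attributes, so the left side is not a superkey — BCNF is violated.
Because {E} is non-prime and the left side of B, C -> E is not a superkey, the relation is not in 3NF.
No non-prime attribute depends on a proper subset of any candidate key, so 2NF holds.

2NF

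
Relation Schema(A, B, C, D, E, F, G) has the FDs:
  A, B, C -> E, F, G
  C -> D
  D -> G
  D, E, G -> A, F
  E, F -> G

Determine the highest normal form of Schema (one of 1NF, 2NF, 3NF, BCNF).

Candidate keys: {A, B, C}, {B, C, E}. Prime attributes: {A, B, C, E}.
C -> D: {C}⁺ = {C, D, G}, which is not all of the attributes, so the left side is not a superkey — BCNF is violated.
C -> D has non-prime {D} on the right and a non-superkey on the left, so 3NF fails.
{C} is a proper subset of the key {A, B, C}, and {C}⁺ contains the non-prime attributes {D, G} — a partial dependency, so 2NF is violated.

1NF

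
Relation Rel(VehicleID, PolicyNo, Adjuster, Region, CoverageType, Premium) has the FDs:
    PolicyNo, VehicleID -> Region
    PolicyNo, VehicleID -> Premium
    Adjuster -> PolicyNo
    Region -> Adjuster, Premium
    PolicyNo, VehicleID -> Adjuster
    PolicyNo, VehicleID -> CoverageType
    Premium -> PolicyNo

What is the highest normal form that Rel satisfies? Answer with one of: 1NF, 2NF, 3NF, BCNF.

Candidate keys: {Adjuster, VehicleID}, {PolicyNo, VehicleID}, {Premium, VehicleID}, {Region, VehicleID}. Prime attributes: {Adjuster, PolicyNo, Premium, Region, VehicleID}.
Adjuster -> PolicyNo: {Adjuster}⁺ = {Adjuster, PolicyNo}, which is not all of the attributes, so the left side is not a superkey — BCNF is violated.
Its right-hand attributes {PolicyNo} are all prime, as are those of every other non-superkey FD — the relation is in 3NF.

3NF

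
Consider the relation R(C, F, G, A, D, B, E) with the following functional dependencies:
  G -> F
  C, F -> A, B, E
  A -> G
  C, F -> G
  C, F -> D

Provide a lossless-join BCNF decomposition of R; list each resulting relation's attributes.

Candidate keys of the original relation: {A, C}, {C, F}, {C, G}.
In {A, B, C, D, E, F, G}, {G} is not a superkey ({G}⁺ restricted to this set is {F, G}), so split on G -> F into {F, G} and {A, B, C, D, E, G}.
{F, G} is in BCNF.
In {A, B, C, D, E, G}, {A} is not a superkey ({A}⁺ restricted to this set is {A, G}), so split on A -> G into {A, G} and {A, B, C, D, E}.
{A, G} is in BCNF.
{A, B, C, D, E} is in BCNF.

{A, B, C, D, E}; {A, G}; {F, G}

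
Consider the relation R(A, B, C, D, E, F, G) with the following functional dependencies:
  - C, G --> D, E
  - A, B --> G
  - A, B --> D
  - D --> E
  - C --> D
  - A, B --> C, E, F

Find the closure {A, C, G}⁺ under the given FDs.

{A, C, D, E, G}

Start with {A, C, G}.
C, G --> D, E applies; add {D, E} → now {A, C, D, E, G}.
No further FD applies.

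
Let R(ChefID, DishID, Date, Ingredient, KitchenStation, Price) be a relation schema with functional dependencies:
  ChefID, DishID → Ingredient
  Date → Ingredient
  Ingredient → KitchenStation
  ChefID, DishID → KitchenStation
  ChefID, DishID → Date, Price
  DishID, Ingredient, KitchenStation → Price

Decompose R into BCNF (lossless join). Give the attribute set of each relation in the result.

Candidate key of the original relation: {ChefID, DishID}.
Within {ChefID, Date, DishID, Ingredient, KitchenStation, Price}: {Date}⁺ ∩ {ChefID, Date, DishID, Ingredient, KitchenStation, Price} = {Date, Ingredient, KitchenStation}, not the whole set, so Date → Ingredient, KitchenStation violates BCNF; decompose into {Date, Ingredient, KitchenStation} and {ChefID, Date, DishID, Price}.
Within {Date, Ingredient, KitchenStation}: {Ingredient}⁺ ∩ {Date, Ingredient, KitchenStation} = {Ingredient, KitchenStation}, not the whole set, so Ingredient → KitchenStation violates BCNF; decompose into {Ingredient, KitchenStation} and {Date, Ingredient}.
{Ingredient, KitchenStation} has no BCNF violation.
{Date, Ingredient} has no BCNF violation.
Within {ChefID, Date, DishID, Price}: {Date, DishID}⁺ ∩ {ChefID, Date, DishID, Price} = {Date, DishID, Price}, not the whole set, so Date, DishID → Price violates BCNF; decompose into {Date, DishID, Price} and {ChefID, Date, DishID}.
{Date, DishID, Price} has no BCNF violation.
{ChefID, Date, DishID} has no BCNF violation.

{ChefID, Date, DishID}; {Date, DishID, Price}; {Date, Ingredient}; {Ingredient, KitchenStation}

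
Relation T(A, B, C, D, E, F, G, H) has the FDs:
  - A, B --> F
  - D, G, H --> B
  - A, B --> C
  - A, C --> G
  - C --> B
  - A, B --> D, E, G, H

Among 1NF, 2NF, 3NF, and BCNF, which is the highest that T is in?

Candidate keys: {A, B}, {A, C}, {A, D, G, H}. Prime attributes: {A, B, C, D, G, H}.
For D, G, H --> B we have {D, G, H}⁺ = {B, D, G, H}; {D, G, H} is not a superkey, so BCNF fails.
But every attribute on its right side ({B}) is prime, and the same holds for every other non-superkey FD, so 3NF still holds.

3NF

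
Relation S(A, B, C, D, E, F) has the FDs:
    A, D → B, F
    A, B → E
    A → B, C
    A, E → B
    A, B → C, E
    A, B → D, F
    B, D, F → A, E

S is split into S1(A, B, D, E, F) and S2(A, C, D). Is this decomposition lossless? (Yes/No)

Yes

The shared attributes are {A, D} and {A, D}⁺ = {A, B, C, D, E, F}.
Since S1 ⊆ {A, B, C, D, E, F}, the intersection is a superkey of S1; the decomposition is lossless.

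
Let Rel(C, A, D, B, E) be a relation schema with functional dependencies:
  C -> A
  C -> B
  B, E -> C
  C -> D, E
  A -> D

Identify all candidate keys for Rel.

{C}⁺ = {A, B, C, D, E} — all of the relation — so {C} is a candidate key.
{B, E}⁺ = {A, B, C, D, E} — all of the relation — so {B, E} is a candidate key.
No proper subset of any of these is a key, and no other minimal superkey exists.

{B, E}, {C}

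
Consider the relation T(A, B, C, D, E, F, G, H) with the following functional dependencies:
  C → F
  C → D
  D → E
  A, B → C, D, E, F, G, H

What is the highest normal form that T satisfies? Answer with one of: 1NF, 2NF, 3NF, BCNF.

2NF

Candidate key: {A, B}. Prime attributes: {A, B}.
C → F breaks BCNF: {C}⁺ = {C, D, E, F}, so {C} is not a superkey.
C → F has non-prime {F} on the right and a non-superkey on the left, so 3NF fails.
Checking every proper subset of each key, none determines a non-prime attribute — 2NF is satisfied.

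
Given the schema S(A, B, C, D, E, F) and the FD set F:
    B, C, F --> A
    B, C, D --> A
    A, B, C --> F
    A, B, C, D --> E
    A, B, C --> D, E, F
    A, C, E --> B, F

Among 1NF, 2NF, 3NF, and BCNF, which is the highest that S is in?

BCNF

Candidate keys: {A, B, C}, {A, C, E}, {B, C, D}, {B, C, F}. Prime attributes: {A, B, C, D, E, F}.
The left-hand side of every FD is a superkey, so BCNF is satisfied.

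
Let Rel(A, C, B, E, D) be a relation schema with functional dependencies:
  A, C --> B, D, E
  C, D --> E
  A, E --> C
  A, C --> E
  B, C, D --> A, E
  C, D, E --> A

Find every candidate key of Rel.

{A, C}⁺ = {A, B, C, D, E} — all of the relation — so {A, C} is a candidate key.
{A, E}⁺ = {A, B, C, D, E} — all of the relation — so {A, E} is a candidate key.
{C, D}⁺ = {A, B, C, D, E} — all of the relation — so {C, D} is a candidate key.
These are minimal and exhaustive — every other superkey contains one of them.

{A, C}, {A, E}, {C, D}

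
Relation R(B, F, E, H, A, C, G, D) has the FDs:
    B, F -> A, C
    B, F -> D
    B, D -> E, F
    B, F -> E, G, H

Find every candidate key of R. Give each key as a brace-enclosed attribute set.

{B, D}, {B, F}

{B} never appears on the right of any FD, so every key must include it.
Closure of {B, D} is {A, B, C, D, E, F, G, H}, the whole schema; {B, D} is a candidate key.
Closure of {B, F} is {A, B, C, D, E, F, G, H}, the whole schema; {B, F} is a candidate key.
These are minimal and exhaustive — every other superkey contains one of them.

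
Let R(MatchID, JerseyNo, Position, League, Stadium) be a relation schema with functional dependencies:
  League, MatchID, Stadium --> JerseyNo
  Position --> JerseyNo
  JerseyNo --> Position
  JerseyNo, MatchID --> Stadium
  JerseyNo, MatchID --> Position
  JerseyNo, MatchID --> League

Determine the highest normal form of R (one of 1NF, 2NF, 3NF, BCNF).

Candidate keys: {JerseyNo, MatchID}, {League, MatchID, Stadium}, {MatchID, Position}. Prime attributes: {JerseyNo, League, MatchID, Position, Stadium}.
Position --> JerseyNo breaks BCNF: {Position}⁺ = {JerseyNo, Position}, so {Position} is not a superkey.
Its right-hand attributes {JerseyNo} are all prime, as are those of every other non-superkey FD — the relation is in 3NF.

3NF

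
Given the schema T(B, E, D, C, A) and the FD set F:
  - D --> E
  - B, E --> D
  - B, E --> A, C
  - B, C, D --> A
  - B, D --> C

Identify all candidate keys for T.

{B, D}, {B, E}

Attributes never on any right-hand side: {B} — every candidate key must contain it.
{B, D}⁺ = {A, B, C, D, E} — all of the relation — so {B, D} is a candidate key.
{B, E}⁺ = {A, B, C, D, E} — all of the relation — so {B, E} is a candidate key.
These are minimal and exhaustive — every other superkey contains one of them.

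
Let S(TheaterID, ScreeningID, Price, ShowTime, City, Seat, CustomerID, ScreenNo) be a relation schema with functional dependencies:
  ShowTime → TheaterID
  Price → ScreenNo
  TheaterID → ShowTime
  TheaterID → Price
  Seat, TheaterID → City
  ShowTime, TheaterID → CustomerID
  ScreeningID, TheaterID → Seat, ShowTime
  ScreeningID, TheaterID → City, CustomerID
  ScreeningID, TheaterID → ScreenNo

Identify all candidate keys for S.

{ScreeningID} never appears on the right of any FD, so every key must include it.
{ScreeningID, ShowTime}⁺ = {City, CustomerID, Price, ScreenNo, ScreeningID, Seat, ShowTime, TheaterID}, which is every attribute, so {ScreeningID, ShowTime} is a candidate key.
{ScreeningID, TheaterID}⁺ = {City, CustomerID, Price, ScreenNo, ScreeningID, Seat, ShowTime, TheaterID}, which is every attribute, so {ScreeningID, TheaterID} is a candidate key.
Any other superkey properly contains one of these, so there are no further candidate keys.

{ScreeningID, ShowTime}, {ScreeningID, TheaterID}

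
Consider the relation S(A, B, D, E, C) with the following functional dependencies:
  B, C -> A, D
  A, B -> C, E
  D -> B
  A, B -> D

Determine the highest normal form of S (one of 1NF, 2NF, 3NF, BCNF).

3NF

Candidate keys: {A, B}, {A, D}, {B, C}, {C, D}. Prime attributes: {A, B, C, D}.
D -> B: {D}⁺ = {B, D}, which is not all of the attributes, so the left side is not a superkey — BCNF is violated.
Since {B} ⊆ prime attributes and every other non-superkey FD also has a prime right side, the schema is in 3NF.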